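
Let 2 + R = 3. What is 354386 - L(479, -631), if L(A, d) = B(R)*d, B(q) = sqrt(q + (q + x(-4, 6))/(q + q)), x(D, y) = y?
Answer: 354386 + 1893*sqrt(2)/2 ≈ 3.5572e+5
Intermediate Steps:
R = 1 (R = -2 + 3 = 1)
B(q) = sqrt(q + (6 + q)/(2*q)) (B(q) = sqrt(q + (q + 6)/(q + q)) = sqrt(q + (6 + q)/((2*q))) = sqrt(q + (6 + q)*(1/(2*q))) = sqrt(q + (6 + q)/(2*q)))
L(A, d) = 3*d*sqrt(2)/2 (L(A, d) = (sqrt(2 + 4*1 + 12/1)/2)*d = (sqrt(2 + 4 + 12*1)/2)*d = (sqrt(2 + 4 + 12)/2)*d = (sqrt(18)/2)*d = ((3*sqrt(2))/2)*d = (3*sqrt(2)/2)*d = 3*d*sqrt(2)/2)
354386 - L(479, -631) = 354386 - 3*(-631)*sqrt(2)/2 = 354386 - (-1893)*sqrt(2)/2 = 354386 + 1893*sqrt(2)/2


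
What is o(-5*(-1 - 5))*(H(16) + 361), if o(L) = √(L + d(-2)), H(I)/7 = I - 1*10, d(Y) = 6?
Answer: 2418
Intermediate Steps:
H(I) = -70 + 7*I (H(I) = 7*(I - 1*10) = 7*(I - 10) = 7*(-10 + I) = -70 + 7*I)
o(L) = √(6 + L) (o(L) = √(L + 6) = √(6 + L))
o(-5*(-1 - 5))*(H(16) + 361) = √(6 - 5*(-1 - 5))*((-70 + 7*16) + 361) = √(6 - 5*(-6))*((-70 + 112) + 361) = √(6 + 30)*(42 + 361) = √36*403 = 6*403 = 2418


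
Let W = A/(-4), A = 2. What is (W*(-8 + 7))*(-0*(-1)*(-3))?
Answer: 0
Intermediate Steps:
W = -½ (W = 2/(-4) = 2*(-¼) = -½ ≈ -0.50000)
(W*(-8 + 7))*(-0*(-1)*(-3)) = (-(-8 + 7)/2)*(-0*(-1)*(-3)) = (-½*(-1))*(-1*0*(-3)) = (0*(-3))/2 = (½)*0 = 0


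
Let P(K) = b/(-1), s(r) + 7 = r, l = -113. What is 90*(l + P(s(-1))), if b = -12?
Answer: -9090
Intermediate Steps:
s(r) = -7 + r
P(K) = 12 (P(K) = -12/(-1) = -12*(-1) = 12)
90*(l + P(s(-1))) = 90*(-113 + 12) = 90*(-101) = -9090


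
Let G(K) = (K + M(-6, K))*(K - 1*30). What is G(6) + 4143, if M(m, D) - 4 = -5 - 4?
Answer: 4119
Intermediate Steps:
M(m, D) = -5 (M(m, D) = 4 + (-5 - 4) = 4 - 9 = -5)
G(K) = (-30 + K)*(-5 + K) (G(K) = (K - 5)*(K - 1*30) = (-5 + K)*(K - 30) = (-5 + K)*(-30 + K) = (-30 + K)*(-5 + K))
G(6) + 4143 = (150 + 6**2 - 35*6) + 4143 = (150 + 36 - 210) + 4143 = -24 + 4143 = 4119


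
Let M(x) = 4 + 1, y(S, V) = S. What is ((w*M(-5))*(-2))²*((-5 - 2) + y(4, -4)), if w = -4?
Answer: -4800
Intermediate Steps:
M(x) = 5
((w*M(-5))*(-2))²*((-5 - 2) + y(4, -4)) = (-4*5*(-2))²*((-5 - 2) + 4) = (-20*(-2))²*(-7 + 4) = 40²*(-3) = 1600*(-3) = -4800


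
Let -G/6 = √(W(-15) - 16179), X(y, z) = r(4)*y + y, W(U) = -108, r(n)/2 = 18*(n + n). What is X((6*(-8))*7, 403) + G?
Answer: -97104 - 6*I*√16287 ≈ -97104.0 - 765.72*I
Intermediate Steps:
r(n) = 72*n (r(n) = 2*(18*(n + n)) = 2*(18*(2*n)) = 2*(36*n) = 72*n)
X(y, z) = 289*y (X(y, z) = (72*4)*y + y = 288*y + y = 289*y)
G = -6*I*√16287 (G = -6*√(-108 - 16179) = -6*I*√16287 ≈ -765.72*I)
X((6*(-8))*7, 403) + G = 289*((6*(-8))*7) - 6*I*√16287 = 289*(-48*7) - 6*I*√16287 = 289*(-336) - 6*I*√16287 = -97104 - 6*I*√16287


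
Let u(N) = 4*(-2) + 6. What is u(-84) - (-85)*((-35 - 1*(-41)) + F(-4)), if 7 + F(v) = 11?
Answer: 848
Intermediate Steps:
u(N) = -2 (u(N) = -8 + 6 = -2)
F(v) = 4 (F(v) = -7 + 11 = 4)
u(-84) - (-85)*((-35 - 1*(-41)) + F(-4)) = -2 - (-85)*((-35 - 1*(-41)) + 4) = -2 - (-85)*((-35 + 41) + 4) = -2 - (-85)*(6 + 4) = -2 - (-85)*10 = -2 - 1*(-850) = -2 + 850 = 848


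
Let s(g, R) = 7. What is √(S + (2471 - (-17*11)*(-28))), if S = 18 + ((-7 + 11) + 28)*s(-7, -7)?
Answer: 29*I*√3 ≈ 50.229*I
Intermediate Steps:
S = 242 (S = 18 + ((-7 + 11) + 28)*7 = 18 + (4 + 28)*7 = 18 + 32*7 = 18 + 224 = 242)
√(S + (2471 - (-17*11)*(-28))) = √(242 + (2471 - (-17*11)*(-28))) = √(242 + (2471 - (-187)*(-28))) = √(242 + (2471 - 1*5236)) = √(242 + (2471 - 5236)) = √(242 - 2765) = √(-2523) = 29*I*√3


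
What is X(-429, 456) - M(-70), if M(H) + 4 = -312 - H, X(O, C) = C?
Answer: 702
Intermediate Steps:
M(H) = -316 - H (M(H) = -4 + (-312 - H) = -316 - H)
X(-429, 456) - M(-70) = 456 - (-316 - 1*(-70)) = 456 - (-316 + 70) = 456 - 1*(-246) = 456 + 246 = 702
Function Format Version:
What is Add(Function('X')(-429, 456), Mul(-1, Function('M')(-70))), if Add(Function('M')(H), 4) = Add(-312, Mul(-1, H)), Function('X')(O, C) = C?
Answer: 702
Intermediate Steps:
Function('M')(H) = Add(-316, Mul(-1, H)) (Function('M')(H) = Add(-4, Add(-312, Mul(-1, H))) = Add(-316, Mul(-1, H)))
Add(Function('X')(-429, 456), Mul(-1, Function('M')(-70))) = Add(456, Mul(-1, Add(-316, Mul(-1, -70)))) = Add(456, Mul(-1, Add(-316, 70))) = Add(456, Mul(-1, -246)) = Add(456, 246) = 702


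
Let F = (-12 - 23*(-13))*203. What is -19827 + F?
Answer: 38434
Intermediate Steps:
F = 58261 (F = (-12 + 299)*203 = 287*203 = 58261)
-19827 + F = -19827 + 58261 = 38434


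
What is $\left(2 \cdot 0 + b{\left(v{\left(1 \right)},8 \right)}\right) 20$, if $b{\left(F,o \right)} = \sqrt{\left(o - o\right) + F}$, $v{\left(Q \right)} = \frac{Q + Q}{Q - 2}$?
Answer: $20 i \sqrt{2} \approx 28.284 i$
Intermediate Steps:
$v{\left(Q \right)} = \frac{2 Q}{-2 + Q}$
$b{\left(F,o \right)} = \sqrt{F}$ ($b{\left(F,o \right)} = \sqrt{0 + F} = \sqrt{F}$)
$\left(2 \cdot 0 + b{\left(v{\left(1 \right)},8 \right)}\right) 20 = \left(2 \cdot 0 + \sqrt{2 \cdot 1 \frac{1}{-2 + 1}}\right) 20 = \left(0 + \sqrt{2 \cdot 1 \frac{1}{-1}}\right) 20 = \left(0 + \sqrt{2 \cdot 1 \left(-1\right)}\right) 20 = \left(0 + \sqrt{-2}\right) 20 = \left(0 + i \sqrt{2}\right) 20 = i \sqrt{2} \cdot 20 = 20 i \sqrt{2}$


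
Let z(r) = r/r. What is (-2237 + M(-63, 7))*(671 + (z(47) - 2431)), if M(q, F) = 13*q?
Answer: 5375504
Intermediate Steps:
z(r) = 1
(-2237 + M(-63, 7))*(671 + (z(47) - 2431)) = (-2237 + 13*(-63))*(671 + (1 - 2431)) = (-2237 - 819)*(671 - 2430) = -3056*(-1759) = 5375504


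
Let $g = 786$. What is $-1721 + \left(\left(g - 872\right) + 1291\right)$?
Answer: $-516$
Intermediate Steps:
$-1721 + \left(\left(g - 872\right) + 1291\right) = -1721 + \left(\left(786 - 872\right) + 1291\right) = -1721 + \left(-86 + 1291\right) = -1721 + 1205 = -516$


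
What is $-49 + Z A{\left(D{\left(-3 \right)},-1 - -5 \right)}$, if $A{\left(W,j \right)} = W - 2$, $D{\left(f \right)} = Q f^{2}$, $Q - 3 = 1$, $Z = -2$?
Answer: $-117$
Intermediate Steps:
$Q = 4$ ($Q = 3 + 1 = 4$)
$D{\left(f \right)} = 4 f^{2}$
$A{\left(W,j \right)} = -2 + W$ ($A{\left(W,j \right)} = W - 2 = -2 + W$)
$-49 + Z A{\left(D{\left(-3 \right)},-1 - -5 \right)} = -49 - 2 \left(-2 + 4 \left(-3\right)^{2}\right) = -49 - 2 \left(-2 + 4 \cdot 9\right) = -49 - 2 \left(-2 + 36\right) = -49 - 68 = -117$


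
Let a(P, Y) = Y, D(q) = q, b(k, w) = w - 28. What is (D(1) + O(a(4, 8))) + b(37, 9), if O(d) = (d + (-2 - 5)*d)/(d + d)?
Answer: -21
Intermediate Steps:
b(k, w) = -28 + w
O(d) = -3 (O(d) = (d - 7*d)/((2*d)) = (-6*d)*(1/(2*d)) = -3)
(D(1) + O(a(4, 8))) + b(37, 9) = (1 - 3) + (-28 + 9) = -2 - 19 = -21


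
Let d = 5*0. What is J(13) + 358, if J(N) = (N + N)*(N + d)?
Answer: 696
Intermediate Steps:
d = 0
J(N) = 2*N² (J(N) = (N + N)*(N + 0) = (2*N)*N = 2*N²)
J(13) + 358 = 2*13² + 358 = 2*169 + 358 = 338 + 358 = 696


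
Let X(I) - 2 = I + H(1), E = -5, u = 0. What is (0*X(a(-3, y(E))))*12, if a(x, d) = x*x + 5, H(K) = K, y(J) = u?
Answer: 0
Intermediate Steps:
y(J) = 0
a(x, d) = 5 + x² (a(x, d) = x² + 5 = 5 + x²)
X(I) = 3 + I (X(I) = 2 + (I + 1) = 2 + (1 + I) = 3 + I)
(0*X(a(-3, y(E))))*12 = (0*(3 + (5 + (-3)²)))*12 = (0*(3 + (5 + 9)))*12 = (0*(3 + 14))*12 = (0*17)*12 = 0*12 = 0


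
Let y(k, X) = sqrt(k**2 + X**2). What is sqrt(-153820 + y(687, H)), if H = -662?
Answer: sqrt(-153820 + sqrt(910213)) ≈ 390.98*I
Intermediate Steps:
y(k, X) = sqrt(X**2 + k**2)
sqrt(-153820 + y(687, H)) = sqrt(-153820 + sqrt((-662)**2 + 687**2)) = sqrt(-153820 + sqrt(438244 + 471969)) = sqrt(-153820 + sqrt(910213))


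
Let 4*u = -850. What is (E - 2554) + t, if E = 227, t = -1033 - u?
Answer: -6295/2 ≈ -3147.5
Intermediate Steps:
u = -425/2 (u = (¼)*(-850) = -425/2 ≈ -212.50)
t = -1641/2 (t = -1033 - 1*(-425/2) = -1033 + 425/2 = -1641/2 ≈ -820.50)
(E - 2554) + t = (227 - 2554) - 1641/2 = -2327 - 1641/2 = -6295/2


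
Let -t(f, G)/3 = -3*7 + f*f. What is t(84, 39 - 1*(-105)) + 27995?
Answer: 6890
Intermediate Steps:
t(f, G) = 63 - 3*f² (t(f, G) = -3*(-3*7 + f*f) = -3*(-21 + f²) = 63 - 3*f²)
t(84, 39 - 1*(-105)) + 27995 = (63 - 3*84²) + 27995 = (63 - 3*7056) + 27995 = (63 - 21168) + 27995 = -21105 + 27995 = 6890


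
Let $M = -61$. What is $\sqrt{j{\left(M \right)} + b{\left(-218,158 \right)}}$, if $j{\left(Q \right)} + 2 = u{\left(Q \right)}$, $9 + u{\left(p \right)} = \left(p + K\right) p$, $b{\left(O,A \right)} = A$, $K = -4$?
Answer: $4 \sqrt{257} \approx 64.125$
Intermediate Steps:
$u{\left(p \right)} = -9 + p \left(-4 + p\right)$ ($u{\left(p \right)} = -9 + \left(p - 4\right) p = -9 + \left(-4 + p\right) p = -9 + p \left(-4 + p\right)$)
$j{\left(Q \right)} = -11 + Q^{2} - 4 Q$ ($j{\left(Q \right)} = -2 - \left(9 - Q^{2} + 4 Q\right) = -11 + Q^{2} - 4 Q$)
$\sqrt{j{\left(M \right)} + b{\left(-218,158 \right)}} = \sqrt{\left(-11 + \left(-61\right)^{2} - -244\right) + 158} = \sqrt{\left(-11 + 3721 + 244\right) + 158} = \sqrt{3954 + 158} = \sqrt{4112} = 4 \sqrt{257}$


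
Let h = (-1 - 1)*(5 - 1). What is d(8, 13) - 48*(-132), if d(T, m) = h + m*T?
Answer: 6432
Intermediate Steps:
h = -8 (h = -2*4 = -8)
d(T, m) = -8 + T*m (d(T, m) = -8 + m*T = -8 + T*m)
d(8, 13) - 48*(-132) = (-8 + 8*13) - 48*(-132) = (-8 + 104) + 6336 = 96 + 6336 = 6432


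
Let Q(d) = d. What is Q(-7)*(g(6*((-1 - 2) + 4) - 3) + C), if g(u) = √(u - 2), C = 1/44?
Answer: -315/44 ≈ -7.1591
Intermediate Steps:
C = 1/44 ≈ 0.022727
g(u) = √(-2 + u)
Q(-7)*(g(6*((-1 - 2) + 4) - 3) + C) = -7*(√(-2 + (6*((-1 - 2) + 4) - 3)) + 1/44) = -7*(√(-2 + (6*(-3 + 4) - 3)) + 1/44) = -7*(√(-2 + (6*1 - 3)) + 1/44) = -7*(√(-2 + (6 - 3)) + 1/44) = -7*(√(-2 + 3) + 1/44) = -7*(√1 + 1/44) = -7*(1 + 1/44) = -7*45/44 = -315/44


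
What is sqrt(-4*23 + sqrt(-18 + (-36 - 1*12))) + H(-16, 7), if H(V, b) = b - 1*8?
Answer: -1 + sqrt(-92 + I*sqrt(66)) ≈ -0.57692 + 9.601*I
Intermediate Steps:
H(V, b) = -8 + b (H(V, b) = b - 8 = -8 + b)
sqrt(-4*23 + sqrt(-18 + (-36 - 1*12))) + H(-16, 7) = sqrt(-4*23 + sqrt(-18 + (-36 - 1*12))) + (-8 + 7) = sqrt(-92 + sqrt(-18 + (-36 - 12))) - 1 = sqrt(-92 + sqrt(-18 - 48)) - 1 = sqrt(-92 + sqrt(-66)) - 1 = sqrt(-92 + I*sqrt(66)) - 1 = -1 + sqrt(-92 + I*sqrt(66))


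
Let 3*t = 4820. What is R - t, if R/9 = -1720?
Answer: -51260/3 ≈ -17087.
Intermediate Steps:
R = -15480 (R = 9*(-1720) = -15480)
t = 4820/3 (t = (⅓)*4820 = 4820/3 ≈ 1606.7)
R - t = -15480 - 1*4820/3 = -15480 - 4820/3 = -51260/3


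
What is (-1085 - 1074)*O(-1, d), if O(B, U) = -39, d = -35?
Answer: 84201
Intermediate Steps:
(-1085 - 1074)*O(-1, d) = (-1085 - 1074)*(-39) = -2159*(-39) = 84201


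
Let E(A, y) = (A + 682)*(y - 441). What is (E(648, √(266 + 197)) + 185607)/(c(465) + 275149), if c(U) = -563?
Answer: -400923/274586 + 665*√463/137293 ≈ -1.3559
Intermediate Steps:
E(A, y) = (-441 + y)*(682 + A) (E(A, y) = (682 + A)*(-441 + y) = (-441 + y)*(682 + A))
(E(648, √(266 + 197)) + 185607)/(c(465) + 275149) = ((-300762 - 441*648 + 682*√(266 + 197) + 648*√(266 + 197)) + 185607)/(-563 + 275149) = ((-300762 - 285768 + 682*√463 + 648*√463) + 185607)/274586 = ((-586530 + 1330*√463) + 185607)*(1/274586) = (-400923 + 1330*√463)*(1/274586) = -400923/274586 + 665*√463/137293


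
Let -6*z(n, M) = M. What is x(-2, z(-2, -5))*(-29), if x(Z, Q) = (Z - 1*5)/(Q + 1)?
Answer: 1218/11 ≈ 110.73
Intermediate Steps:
z(n, M) = -M/6
x(Z, Q) = (-5 + Z)/(1 + Q) (x(Z, Q) = (Z - 5)/(1 + Q) = (-5 + Z)/(1 + Q))
x(-2, z(-2, -5))*(-29) = ((-5 - 2)/(1 - 1/6*(-5)))*(-29) = (-7/(1 + 5/6))*(-29) = (-7/(11/6))*(-29) = ((6/11)*(-7))*(-29) = -42/11*(-29) = 1218/11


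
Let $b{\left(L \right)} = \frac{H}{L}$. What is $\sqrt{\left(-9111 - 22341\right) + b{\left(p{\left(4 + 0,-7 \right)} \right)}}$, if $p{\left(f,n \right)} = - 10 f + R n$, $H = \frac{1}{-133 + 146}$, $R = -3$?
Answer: $\frac{i \sqrt{1918855315}}{247} \approx 177.35 i$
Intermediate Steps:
$H = \frac{1}{13} \approx 0.076923$
$p{\left(f,n \right)} = - 10 f - 3 n$
$b{\left(L \right)} = \frac{1}{13 L}$
$\sqrt{\left(-9111 - 22341\right) + b{\left(p{\left(4 + 0,-7 \right)} \right)}} = \sqrt{\left(-9111 - 22341\right) + \frac{1}{13 \left(- 10 \left(4 + 0\right) - -21\right)}} = \sqrt{\left(-9111 - 22341\right) + \frac{1}{13 \left(\left(-10\right) 4 + 21\right)}} = \sqrt{-31452 + \frac{1}{13 \left(-40 + 21\right)}} = \sqrt{-31452 + \frac{1}{13 \left(-19\right)}} = \sqrt{-31452 + \frac{1}{13} \left(- \frac{1}{19}\right)} = \sqrt{-31452 - \frac{1}{247}} = \sqrt{- \frac{7768645}{247}} = \frac{i \sqrt{1918855315}}{247}$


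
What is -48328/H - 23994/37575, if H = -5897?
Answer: 186047998/24619975 ≈ 7.5568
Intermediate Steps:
-48328/H - 23994/37575 = -48328/(-5897) - 23994/37575 = -48328*(-1/5897) - 23994*1/37575 = 48328/5897 - 2666/4175 = 186047998/24619975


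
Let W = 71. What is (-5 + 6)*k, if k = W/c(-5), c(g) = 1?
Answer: 71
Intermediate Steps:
k = 71 (k = 71/1 = 71*1 = 71)
(-5 + 6)*k = (-5 + 6)*71 = 1*71 = 71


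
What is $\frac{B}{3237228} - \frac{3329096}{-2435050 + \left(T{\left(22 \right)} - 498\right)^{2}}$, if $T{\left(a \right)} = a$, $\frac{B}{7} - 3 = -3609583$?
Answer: $- \frac{625341698341}{99296303751} \approx -6.2977$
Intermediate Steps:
$B = -25267060$ ($B = 21 + 7 \left(-3609583\right) = 21 - 25267081 = -25267060$)
$\frac{B}{3237228} - \frac{3329096}{-2435050 + \left(T{\left(22 \right)} - 498\right)^{2}} = - \frac{25267060}{3237228} - \frac{3329096}{-2435050 + \left(22 - 498\right)^{2}} = \left(-25267060\right) \frac{1}{3237228} - \frac{3329096}{-2435050 + \left(-476\right)^{2}} = - \frac{6316765}{809307} - \frac{3329096}{-2435050 + 226576} = - \frac{6316765}{809307} - \frac{3329096}{-2208474} = - \frac{6316765}{809307} - - \frac{1664548}{1104237} = - \frac{6316765}{809307} + \frac{1664548}{1104237} = - \frac{625341698341}{99296303751}$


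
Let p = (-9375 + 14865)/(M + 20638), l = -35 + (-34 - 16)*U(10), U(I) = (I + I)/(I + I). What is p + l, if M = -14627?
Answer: -505445/6011 ≈ -84.087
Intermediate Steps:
U(I) = 1 (U(I) = (2*I)/((2*I)) = (2*I)*(1/(2*I)) = 1)
l = -85 (l = -35 + (-34 - 16)*1 = -35 - 50*1 = -35 - 50 = -85)
p = 5490/6011 (p = (-9375 + 14865)/(-14627 + 20638) = 5490/6011 ≈ 0.91333)
p + l = 5490/6011 - 85 = -505445/6011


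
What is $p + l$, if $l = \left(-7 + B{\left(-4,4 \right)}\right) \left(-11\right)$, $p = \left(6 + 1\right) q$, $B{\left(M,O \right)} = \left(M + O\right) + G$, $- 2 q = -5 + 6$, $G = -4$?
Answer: $\frac{235}{2} \approx 117.5$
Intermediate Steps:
$q = - \frac{1}{2}$ ($q = - \frac{-5 + 6}{2} = \left(- \frac{1}{2}\right) 1 = - \frac{1}{2} \approx -0.5$)
$B{\left(M,O \right)} = -4 + M + O$ ($B{\left(M,O \right)} = \left(M + O\right) - 4 = -4 + M + O$)
$p = - \frac{7}{2}$ ($p = \left(6 + 1\right) \left(- \frac{1}{2}\right) = 7 \left(- \frac{1}{2}\right) = - \frac{7}{2} \approx -3.5$)
$l = 121$ ($l = \left(-7 - 4\right) \left(-11\right) = \left(-11\right) \left(-11\right) = 121$)
$p + l = - \frac{7}{2} + 121 = \frac{235}{2}$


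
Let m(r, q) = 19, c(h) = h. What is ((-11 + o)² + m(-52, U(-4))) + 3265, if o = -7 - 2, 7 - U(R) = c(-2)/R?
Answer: 3684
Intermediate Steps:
U(R) = 7 + 2/R (U(R) = 7 - (-2)/R = 7 + 2/R)
o = -9
((-11 + o)² + m(-52, U(-4))) + 3265 = ((-11 - 9)² + 19) + 3265 = ((-20)² + 19) + 3265 = (400 + 19) + 3265 = 419 + 3265 = 3684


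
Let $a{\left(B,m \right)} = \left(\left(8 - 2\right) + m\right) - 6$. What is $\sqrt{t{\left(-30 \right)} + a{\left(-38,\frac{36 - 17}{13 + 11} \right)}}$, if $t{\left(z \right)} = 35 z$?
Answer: $\frac{13 i \sqrt{894}}{12} \approx 32.391 i$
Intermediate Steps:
$a{\left(B,m \right)} = m$ ($a{\left(B,m \right)} = \left(6 + m\right) - 6 = m$)
$\sqrt{t{\left(-30 \right)} + a{\left(-38,\frac{36 - 17}{13 + 11} \right)}} = \sqrt{35 \left(-30\right) + \frac{36 - 17}{13 + 11}} = \sqrt{-1050 + \frac{19}{24}} = \sqrt{- \frac{25181}{24}} = \frac{13 i \sqrt{894}}{12}$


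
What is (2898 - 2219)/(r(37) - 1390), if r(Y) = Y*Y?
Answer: -97/3 ≈ -32.333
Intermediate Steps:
r(Y) = Y**2
(2898 - 2219)/(r(37) - 1390) = (2898 - 2219)/(37**2 - 1390) = 679/(1369 - 1390) = 679/(-21) = 679*(-1/21) = -97/3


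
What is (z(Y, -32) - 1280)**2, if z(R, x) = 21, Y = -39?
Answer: 1585081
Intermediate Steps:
(z(Y, -32) - 1280)**2 = (21 - 1280)**2 = (-1259)**2 = 1585081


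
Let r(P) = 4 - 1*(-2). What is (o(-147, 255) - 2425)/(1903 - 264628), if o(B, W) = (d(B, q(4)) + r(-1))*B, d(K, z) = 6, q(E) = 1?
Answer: 4189/262725 ≈ 0.015944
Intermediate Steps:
r(P) = 6 (r(P) = 4 + 2 = 6)
o(B, W) = 12*B (o(B, W) = (6 + 6)*B = 12*B)
(o(-147, 255) - 2425)/(1903 - 264628) = (12*(-147) - 2425)/(1903 - 264628) = (-1764 - 2425)/(-262725) = -4189*(-1/262725) = 4189/262725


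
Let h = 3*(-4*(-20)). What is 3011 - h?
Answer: 2771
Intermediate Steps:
h = 240 (h = 3*80 = 240)
3011 - h = 3011 - 1*240 = 3011 - 240 = 2771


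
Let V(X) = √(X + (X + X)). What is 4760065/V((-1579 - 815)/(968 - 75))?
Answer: -4760065*I*√1974/126 ≈ -1.6785e+6*I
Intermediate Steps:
V(X) = √3*√X (V(X) = √(X + 2*X) = √(3*X) = √3*√X)
4760065/V((-1579 - 815)/(968 - 75)) = 4760065/((√3*√((-1579 - 815)/(968 - 75)))) = 4760065/((√3*√(-2394/893))) = 4760065/((√3*√(-2394*1/893))) = 4760065/((√3*√(-126/47))) = 4760065/((√3*(3*I*√658/47))) = 4760065/((3*I*√1974/47)) = 4760065*(-I*√1974/126) = -4760065*I*√1974/126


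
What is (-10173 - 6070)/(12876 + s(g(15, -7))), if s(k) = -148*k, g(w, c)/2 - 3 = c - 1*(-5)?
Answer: -439/340 ≈ -1.2912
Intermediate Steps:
g(w, c) = 16 + 2*c (g(w, c) = 6 + 2*(c - 1*(-5)) = 6 + 2*(c + 5) = 6 + 2*(5 + c) = 6 + (10 + 2*c) = 16 + 2*c)
(-10173 - 6070)/(12876 + s(g(15, -7))) = (-10173 - 6070)/(12876 - 148*(16 + 2*(-7))) = -16243/(12876 - 148*(16 - 14)) = -16243/(12876 - 148*2) = -16243/(12876 - 296) = -16243/12580 = -16243*1/12580 = -439/340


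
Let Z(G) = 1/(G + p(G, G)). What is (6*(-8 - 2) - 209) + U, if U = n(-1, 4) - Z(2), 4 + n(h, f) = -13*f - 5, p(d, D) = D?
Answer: -1321/4 ≈ -330.25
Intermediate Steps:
n(h, f) = -9 - 13*f (n(h, f) = -4 + (-13*f - 5) = -4 + (-5 - 13*f) = -9 - 13*f)
Z(G) = 1/(2*G) (Z(G) = 1/(G + G) = 1/(2*G))
U = -245/4 (U = (-9 - 13*4) - 1/(2*2) = (-9 - 52) - 1/(2*2) = -61 - 1*¼ = -61 - ¼ = -245/4 ≈ -61.250)
(6*(-8 - 2) - 209) + U = (6*(-8 - 2) - 209) - 245/4 = (6*(-10) - 209) - 245/4 = (-60 - 209) - 245/4 = -269 - 245/4 = -1321/4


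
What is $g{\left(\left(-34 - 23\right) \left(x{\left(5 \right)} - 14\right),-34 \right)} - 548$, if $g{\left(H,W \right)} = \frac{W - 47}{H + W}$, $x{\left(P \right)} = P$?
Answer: $- \frac{262573}{479} \approx -548.17$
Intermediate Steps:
$g{\left(H,W \right)} = \frac{-47 + W}{H + W}$
$g{\left(\left(-34 - 23\right) \left(x{\left(5 \right)} - 14\right),-34 \right)} - 548 = \frac{-47 - 34}{\left(-34 - 23\right) \left(5 - 14\right) - 34} - 548 = \frac{1}{\left(-57\right) \left(-9\right) - 34} \left(-81\right) - 548 = \frac{1}{513 - 34} \left(-81\right) - 548 = \frac{1}{479} \left(-81\right) - 548 = - \frac{81}{479} - 548 = - \frac{262573}{479}$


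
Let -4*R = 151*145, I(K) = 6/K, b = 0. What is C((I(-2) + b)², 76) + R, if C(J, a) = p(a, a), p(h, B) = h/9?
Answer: -196751/36 ≈ -5465.3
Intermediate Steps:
p(h, B) = h/9 (p(h, B) = h*(⅑) = h/9)
C(J, a) = a/9
R = -21895/4 (R = -151*145/4 = -¼*21895 = -21895/4 ≈ -5473.8)
C((I(-2) + b)², 76) + R = (⅑)*76 - 21895/4 = 76/9 - 21895/4 = -196751/36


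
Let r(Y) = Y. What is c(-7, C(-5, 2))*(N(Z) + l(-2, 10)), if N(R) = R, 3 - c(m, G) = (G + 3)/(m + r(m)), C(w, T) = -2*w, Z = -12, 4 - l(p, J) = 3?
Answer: -605/14 ≈ -43.214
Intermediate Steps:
l(p, J) = 1 (l(p, J) = 4 - 1*3 = 4 - 3 = 1)
c(m, G) = 3 - (3 + G)/(2*m) (c(m, G) = 3 - (G + 3)/(m + m) = 3 - (3 + G)/(2*m))
c(-7, C(-5, 2))*(N(Z) + l(-2, 10)) = ((½)*(-3 - (-2)*(-5) + 6*(-7))/(-7))*(-12 + 1) = ((½)*(-⅐)*(-3 - 1*10 - 42))*(-11) = ((½)*(-⅐)*(-3 - 10 - 42))*(-11) = ((½)*(-⅐)*(-55))*(-11) = (55/14)*(-11) = -605/14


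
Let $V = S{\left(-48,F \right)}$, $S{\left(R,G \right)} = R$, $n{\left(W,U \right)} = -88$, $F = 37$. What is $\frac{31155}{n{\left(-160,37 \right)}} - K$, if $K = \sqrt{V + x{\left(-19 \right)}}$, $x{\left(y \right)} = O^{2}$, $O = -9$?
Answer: $- \frac{31155}{88} - \sqrt{33} \approx -359.78$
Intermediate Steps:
$x{\left(y \right)} = 81$ ($x{\left(y \right)} = \left(-9\right)^{2} = 81$)
$V = -48$
$K = \sqrt{33}$ ($K = \sqrt{-48 + 81} = \sqrt{33} \approx 5.7446$)
$\frac{31155}{n{\left(-160,37 \right)}} - K = \frac{31155}{-88} - \sqrt{33} = 31155 \left(- \frac{1}{88}\right) - \sqrt{33} = - \frac{31155}{88} - \sqrt{33}$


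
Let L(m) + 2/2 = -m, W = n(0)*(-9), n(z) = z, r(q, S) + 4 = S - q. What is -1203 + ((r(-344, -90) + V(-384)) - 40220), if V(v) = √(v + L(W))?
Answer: -41173 + I*√385 ≈ -41173.0 + 19.621*I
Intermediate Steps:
r(q, S) = -4 + S - q (r(q, S) = -4 + (S - q) = -4 + S - q)
W = 0 (W = 0*(-9) = 0)
L(m) = -1 - m
V(v) = √(-1 + v) (V(v) = √(v + (-1 - 1*0)) = √(v + (-1 + 0)) = √(v - 1) = √(-1 + v))
-1203 + ((r(-344, -90) + V(-384)) - 40220) = -1203 + (((-4 - 90 - 1*(-344)) + √(-1 - 384)) - 40220) = -1203 + (((-4 - 90 + 344) + √(-385)) - 40220) = -1203 + ((250 + I*√385) - 40220) = -1203 + (-39970 + I*√385) = -41173 + I*√385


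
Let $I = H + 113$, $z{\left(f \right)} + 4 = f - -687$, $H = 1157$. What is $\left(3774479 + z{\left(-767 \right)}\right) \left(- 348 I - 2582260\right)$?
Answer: $-11414600846900$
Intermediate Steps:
$z{\left(f \right)} = 683 + f$ ($z{\left(f \right)} = -4 + \left(f - -687\right) = -4 + \left(f + 687\right) = -4 + \left(687 + f\right) = 683 + f$)
$I = 1270$ ($I = 1157 + 113 = 1270$)
$\left(3774479 + z{\left(-767 \right)}\right) \left(- 348 I - 2582260\right) = \left(3774479 + \left(683 - 767\right)\right) \left(\left(-348\right) 1270 - 2582260\right) = \left(3774479 - 84\right) \left(-441960 - 2582260\right) = 3774395 \left(-3024220\right) = -11414600846900$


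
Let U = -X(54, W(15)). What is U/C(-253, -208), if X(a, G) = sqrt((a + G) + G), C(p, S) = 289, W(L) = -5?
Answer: -2*sqrt(11)/289 ≈ -0.022952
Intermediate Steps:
X(a, G) = sqrt(a + 2*G) (X(a, G) = sqrt((G + a) + G) = sqrt(a + 2*G))
U = -2*sqrt(11) (U = -sqrt(54 + 2*(-5)) = -sqrt(54 - 10) = -sqrt(44) = -2*sqrt(11) ≈ -6.6332)
U/C(-253, -208) = -2*sqrt(11)/289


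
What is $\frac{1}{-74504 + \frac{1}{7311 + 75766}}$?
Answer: $- \frac{83077}{6189568807} \approx -1.3422 \cdot 10^{-5}$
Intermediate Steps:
$\frac{1}{-74504 + \frac{1}{7311 + 75766}} = \frac{1}{-74504 + \frac{1}{83077}} = \frac{1}{- \frac{6189568807}{83077}} = - \frac{83077}{6189568807}$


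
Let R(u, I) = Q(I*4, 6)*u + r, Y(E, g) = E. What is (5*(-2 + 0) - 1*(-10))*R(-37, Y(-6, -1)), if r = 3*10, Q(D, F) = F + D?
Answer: 0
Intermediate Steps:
Q(D, F) = D + F
r = 30
R(u, I) = 30 + u*(6 + 4*I) (R(u, I) = (I*4 + 6)*u + 30 = (4*I + 6)*u + 30 = (6 + 4*I)*u + 30 = u*(6 + 4*I) + 30 = 30 + u*(6 + 4*I))
(5*(-2 + 0) - 1*(-10))*R(-37, Y(-6, -1)) = (5*(-2 + 0) - 1*(-10))*(30 + 2*(-37)*(3 + 2*(-6))) = (5*(-2) + 10)*(30 + 2*(-37)*(3 - 12)) = (-10 + 10)*(30 + 2*(-37)*(-9)) = 0*(30 + 666) = 0*696 = 0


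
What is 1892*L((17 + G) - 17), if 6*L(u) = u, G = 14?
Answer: 13244/3 ≈ 4414.7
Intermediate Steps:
L(u) = u/6
1892*L((17 + G) - 17) = 1892*(((17 + 14) - 17)/6) = 1892*((31 - 17)/6) = 1892*((⅙)*14) = 1892*(7/3) = 13244/3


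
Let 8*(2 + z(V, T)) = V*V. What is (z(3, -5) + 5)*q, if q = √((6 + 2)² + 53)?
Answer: 99*√13/8 ≈ 44.619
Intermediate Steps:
z(V, T) = -2 + V²/8 (z(V, T) = -2 + (V*V)/8 = -2 + V²/8)
q = 3*√13 (q = √(8² + 53) = √(64 + 53) = √117 = 3*√13 ≈ 10.817)
(z(3, -5) + 5)*q = ((-2 + (⅛)*3²) + 5)*(3*√13) = ((-2 + (⅛)*9) + 5)*(3*√13) = ((-2 + 9/8) + 5)*(3*√13) = (-7/8 + 5)*(3*√13) = 33*(3*√13)/8 = 99*√13/8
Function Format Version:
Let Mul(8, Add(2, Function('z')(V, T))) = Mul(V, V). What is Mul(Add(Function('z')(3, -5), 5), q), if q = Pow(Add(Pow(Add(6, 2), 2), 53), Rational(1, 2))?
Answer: Mul(Rational(99, 8), Pow(13, Rational(1, 2))) ≈ 44.619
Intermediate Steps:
Function('z')(V, T) = Add(-2, Mul(Rational(1, 8), Pow(V, 2))) (Function('z')(V, T) = Add(-2, Mul(Rational(1, 8), Mul(V, V))) = Add(-2, Mul(Rational(1, 8), Pow(V, 2))))
q = Mul(3, Pow(13, Rational(1, 2))) (q = Pow(Add(Pow(8, 2), 53), Rational(1, 2)) = Pow(Add(64, 53), Rational(1, 2)) = Pow(117, Rational(1, 2)) = Mul(3, Pow(13, Rational(1, 2))) ≈ 10.817)
Mul(Add(Function('z')(3, -5), 5), q) = Mul(Add(Add(-2, Mul(Rational(1, 8), Pow(3, 2))), 5), Mul(3, Pow(13, Rational(1, 2)))) = Mul(Add(Add(-2, Mul(Rational(1, 8), 9)), 5), Mul(3, Pow(13, Rational(1, 2)))) = Mul(Add(Add(-2, Rational(9, 8)), 5), Mul(3, Pow(13, Rational(1, 2)))) = Mul(Add(Rational(-7, 8), 5), Mul(3, Pow(13, Rational(1, 2)))) = Mul(Rational(33, 8), Mul(3, Pow(13, Rational(1, 2)))) = Mul(Rational(99, 8), Pow(13, Rational(1, 2)))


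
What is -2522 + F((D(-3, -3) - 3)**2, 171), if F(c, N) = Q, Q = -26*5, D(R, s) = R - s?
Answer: -2652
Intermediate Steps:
Q = -130
F(c, N) = -130
-2522 + F((D(-3, -3) - 3)**2, 171) = -2522 - 130 = -2652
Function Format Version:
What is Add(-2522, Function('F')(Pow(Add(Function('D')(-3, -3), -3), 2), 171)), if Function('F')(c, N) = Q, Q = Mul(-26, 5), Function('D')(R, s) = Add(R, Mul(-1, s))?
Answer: -2652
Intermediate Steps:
Q = -130
Function('F')(c, N) = -130
Add(-2522, Function('F')(Pow(Add(Function('D')(-3, -3), -3), 2), 171)) = Add(-2522, -130) = -2652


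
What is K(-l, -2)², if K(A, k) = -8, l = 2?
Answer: 64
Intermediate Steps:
K(-l, -2)² = (-8)² = 64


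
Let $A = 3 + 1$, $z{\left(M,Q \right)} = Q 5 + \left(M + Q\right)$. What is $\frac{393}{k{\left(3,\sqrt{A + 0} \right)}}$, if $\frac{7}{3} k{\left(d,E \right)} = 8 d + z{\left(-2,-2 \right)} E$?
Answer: $- \frac{917}{4} \approx -229.25$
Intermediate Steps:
$z{\left(M,Q \right)} = M + 6 Q$ ($z{\left(M,Q \right)} = 5 Q + \left(M + Q\right) = M + 6 Q$)
$A = 4$
$k{\left(d,E \right)} = - 6 E + \frac{24 d}{7}$ ($k{\left(d,E \right)} = \frac{3 \left(8 d + \left(-2 + 6 \left(-2\right)\right) E\right)}{7} = \frac{3 \left(8 d + \left(-2 - 12\right) E\right)}{7} = \frac{3 \left(8 d - 14 E\right)}{7} = \frac{3 \left(- 14 E + 8 d\right)}{7} = - 6 E + \frac{24 d}{7}$)
$\frac{393}{k{\left(3,\sqrt{A + 0} \right)}} = \frac{393}{- 6 \sqrt{4 + 0} + \frac{24}{7} \cdot 3} = \frac{393}{- 6 \sqrt{4} + \frac{72}{7}} = \frac{393}{\left(-6\right) 2 + \frac{72}{7}} = \frac{393}{-12 + \frac{72}{7}} = \frac{393}{- \frac{12}{7}} = 393 \left(- \frac{7}{12}\right) = - \frac{917}{4}$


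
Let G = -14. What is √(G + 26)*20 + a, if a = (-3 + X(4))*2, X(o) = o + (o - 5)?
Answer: 40*√3 ≈ 69.282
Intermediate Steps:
X(o) = -5 + 2*o (X(o) = o + (-5 + o) = -5 + 2*o)
a = 0 (a = (-3 + (-5 + 2*4))*2 = (-3 + (-5 + 8))*2 = (-3 + 3)*2 = 0*2 = 0)
√(G + 26)*20 + a = √(-14 + 26)*20 + 0 = √12*20 + 0 = (2*√3)*20 + 0 = 40*√3 + 0 = 40*√3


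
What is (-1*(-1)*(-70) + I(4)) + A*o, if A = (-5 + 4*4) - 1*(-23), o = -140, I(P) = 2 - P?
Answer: -4832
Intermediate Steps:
A = 34 (A = (-5 + 16) + 23 = 11 + 23 = 34)
(-1*(-1)*(-70) + I(4)) + A*o = (-1*(-1)*(-70) + (2 - 1*4)) + 34*(-140) = (1*(-70) + (2 - 4)) - 4760 = (-70 - 2) - 4760 = -72 - 4760 = -4832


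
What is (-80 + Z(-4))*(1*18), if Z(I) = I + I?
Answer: -1584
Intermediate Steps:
Z(I) = 2*I
(-80 + Z(-4))*(1*18) = (-80 + 2*(-4))*(1*18) = (-80 - 8)*18 = -88*18 = -1584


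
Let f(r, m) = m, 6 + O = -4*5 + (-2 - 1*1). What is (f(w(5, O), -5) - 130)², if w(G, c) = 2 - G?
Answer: 18225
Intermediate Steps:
O = -29 (O = -6 + (-4*5 + (-2 - 1*1)) = -6 + (-20 + (-2 - 1)) = -6 + (-20 - 3) = -6 - 23 = -29)
(f(w(5, O), -5) - 130)² = (-5 - 130)² = (-135)² = 18225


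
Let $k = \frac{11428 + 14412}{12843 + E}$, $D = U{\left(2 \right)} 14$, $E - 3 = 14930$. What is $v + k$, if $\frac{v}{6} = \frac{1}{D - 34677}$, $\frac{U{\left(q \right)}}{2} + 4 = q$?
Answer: $\frac{56083379}{60296488} \approx 0.93013$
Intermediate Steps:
$E = 14933$ ($E = 3 + 14930 = 14933$)
$U{\left(q \right)} = -8 + 2 q$
$D = -56$ ($D = \left(-8 + 2 \cdot 2\right) 14 = \left(-8 + 4\right) 14 = \left(-4\right) 14 = -56$)
$k = \frac{1615}{1736}$ ($k = \frac{11428 + 14412}{12843 + 14933} = \frac{25840}{27776} = 25840 \cdot \frac{1}{27776} = \frac{1615}{1736} \approx 0.9303$)
$v = - \frac{6}{34733}$ ($v = \frac{6}{-56 - 34677} = \frac{6}{-34733} = 6 \left(- \frac{1}{34733}\right) = - \frac{6}{34733} \approx -0.00017275$)
$v + k = - \frac{6}{34733} + \frac{1615}{1736} = \frac{56083379}{60296488}$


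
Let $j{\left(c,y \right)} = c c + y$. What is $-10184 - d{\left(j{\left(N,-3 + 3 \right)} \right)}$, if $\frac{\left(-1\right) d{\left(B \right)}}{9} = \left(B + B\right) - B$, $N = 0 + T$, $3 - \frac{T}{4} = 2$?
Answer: $-10040$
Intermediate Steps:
$T = 4$ ($T = 12 - 8 = 4$)
$N = 4$ ($N = 0 + 4 = 4$)
$j{\left(c,y \right)} = y + c^{2}$ ($j{\left(c,y \right)} = c^{2} + y = y + c^{2}$)
$d{\left(B \right)} = - 9 B$ ($d{\left(B \right)} = - 9 \left(\left(B + B\right) - B\right) = - 9 \left(2 B - B\right) = - 9 B$)
$-10184 - d{\left(j{\left(N,-3 + 3 \right)} \right)} = -10184 - - 9 \left(\left(-3 + 3\right) + 4^{2}\right) = -10184 - - 9 \left(0 + 16\right) = -10184 - \left(-9\right) 16 = -10184 - -144 = -10184 + 144 = -10040$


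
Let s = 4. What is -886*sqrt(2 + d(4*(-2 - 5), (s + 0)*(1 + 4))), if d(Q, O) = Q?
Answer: -886*I*sqrt(26) ≈ -4517.7*I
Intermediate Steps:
-886*sqrt(2 + d(4*(-2 - 5), (s + 0)*(1 + 4))) = -886*sqrt(2 + 4*(-2 - 5)) = -886*sqrt(2 + 4*(-7)) = -886*sqrt(2 - 28) = -886*I*sqrt(26)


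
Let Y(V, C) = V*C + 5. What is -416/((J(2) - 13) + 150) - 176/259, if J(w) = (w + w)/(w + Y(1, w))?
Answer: -1187408/320383 ≈ -3.7062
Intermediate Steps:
Y(V, C) = 5 + C*V (Y(V, C) = C*V + 5 = 5 + C*V)
J(w) = 2*w/(5 + 2*w) (J(w) = (w + w)/(w + (5 + w*1)) = (2*w)/(w + (5 + w)) = (2*w)/(5 + 2*w) = 2*w/(5 + 2*w))
-416/((J(2) - 13) + 150) - 176/259 = -416/((2*2/(5 + 2*2) - 13) + 150) - 176/259 = -416/((2*2/(5 + 4) - 13) + 150) - 176*1/259 = -416/((2*2/9 - 13) + 150) - 176/259 = -416/((2*2*(⅑) - 13) + 150) - 176/259 = -416/((4/9 - 13) + 150) - 176/259 = -416/(-113/9 + 150) - 176/259 = -416/1237/9 - 176/259 = -416*9/1237 - 176/259 = -3744/1237 - 176/259 = -1187408/320383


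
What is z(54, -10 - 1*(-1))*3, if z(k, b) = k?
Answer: 162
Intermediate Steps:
z(54, -10 - 1*(-1))*3 = 54*3 = 162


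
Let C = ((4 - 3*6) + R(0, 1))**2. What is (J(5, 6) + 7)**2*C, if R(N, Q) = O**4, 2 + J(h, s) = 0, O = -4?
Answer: 1464100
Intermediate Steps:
J(h, s) = -2 (J(h, s) = -2 + 0 = -2)
R(N, Q) = 256 (R(N, Q) = (-4)**4 = 256)
C = 58564 (C = ((4 - 3*6) + 256)**2 = ((4 - 18) + 256)**2 = (-14 + 256)**2 = 242**2 = 58564)
(J(5, 6) + 7)**2*C = (-2 + 7)**2*58564 = 5**2*58564 = 25*58564 = 1464100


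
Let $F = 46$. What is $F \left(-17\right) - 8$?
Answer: $-790$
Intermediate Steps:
$F \left(-17\right) - 8 = 46 \left(-17\right) - 8 = -782 - 8 = -790$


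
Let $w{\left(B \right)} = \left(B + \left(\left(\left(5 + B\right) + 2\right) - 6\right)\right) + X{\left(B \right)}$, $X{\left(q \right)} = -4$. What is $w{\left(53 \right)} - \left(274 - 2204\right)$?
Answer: $2033$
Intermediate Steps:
$w{\left(B \right)} = -3 + 2 B$ ($w{\left(B \right)} = \left(B + \left(\left(\left(5 + B\right) + 2\right) - 6\right)\right) - 4 = \left(B + \left(\left(7 + B\right) - 6\right)\right) - 4 = \left(B + \left(1 + B\right)\right) - 4 = \left(1 + 2 B\right) - 4 = -3 + 2 B$)
$w{\left(53 \right)} - \left(274 - 2204\right) = \left(-3 + 2 \cdot 53\right) - \left(274 - 2204\right) = \left(-3 + 106\right) - \left(274 - 2204\right) = 103 - -1930 = 103 + 1930 = 2033$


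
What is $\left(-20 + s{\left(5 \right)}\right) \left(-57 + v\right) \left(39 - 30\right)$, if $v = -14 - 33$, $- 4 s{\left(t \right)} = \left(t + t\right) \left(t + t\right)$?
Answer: $42120$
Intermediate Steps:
$s{\left(t \right)} = - t^{2}$ ($s{\left(t \right)} = - \frac{\left(t + t\right) \left(t + t\right)}{4} = - \frac{2 t 2 t}{4} = - \frac{4 t^{2}}{4} = - t^{2}$)
$v = -47$ ($v = -14 - 33 = -47$)
$\left(-20 + s{\left(5 \right)}\right) \left(-57 + v\right) \left(39 - 30\right) = \left(-20 - 5^{2}\right) \left(-57 - 47\right) \left(39 - 30\right) = \left(-20 - 25\right) \left(-104\right) 9 = \left(-45\right) \left(-104\right) 9 = 4680 \cdot 9 = 42120$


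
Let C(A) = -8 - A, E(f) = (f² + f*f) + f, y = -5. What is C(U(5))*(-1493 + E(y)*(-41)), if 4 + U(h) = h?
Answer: 30042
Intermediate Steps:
U(h) = -4 + h
E(f) = f + 2*f² (E(f) = (f² + f²) + f = 2*f² + f = f + 2*f²)
C(U(5))*(-1493 + E(y)*(-41)) = (-8 - (-4 + 5))*(-1493 - 5*(1 + 2*(-5))*(-41)) = (-8 - 1*1)*(-1493 - 5*(1 - 10)*(-41)) = (-8 - 1)*(-1493 - 5*(-9)*(-41)) = -9*(-1493 + 45*(-41)) = -9*(-1493 - 1845) = -9*(-3338) = 30042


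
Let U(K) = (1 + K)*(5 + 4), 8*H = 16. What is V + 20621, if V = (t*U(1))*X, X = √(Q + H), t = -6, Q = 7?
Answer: 20297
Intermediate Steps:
H = 2 (H = (⅛)*16 = 2)
X = 3 (X = √(7 + 2) = √9 = 3)
U(K) = 9 + 9*K (U(K) = (1 + K)*9 = 9 + 9*K)
V = -324 (V = -6*(9 + 9*1)*3 = -6*(9 + 9)*3 = -6*18*3 = -108*3 = -324)
V + 20621 = -324 + 20621 = 20297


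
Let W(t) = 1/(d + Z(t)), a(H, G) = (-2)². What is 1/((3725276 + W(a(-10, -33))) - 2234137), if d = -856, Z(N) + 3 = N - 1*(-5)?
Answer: 850/1267468149 ≈ 6.7063e-7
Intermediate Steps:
a(H, G) = 4
Z(N) = 2 + N (Z(N) = -3 + (N - 1*(-5)) = -3 + (N + 5) = -3 + (5 + N) = 2 + N)
W(t) = 1/(-854 + t) (W(t) = 1/(-856 + (2 + t)) = 1/(-854 + t))
1/((3725276 + W(a(-10, -33))) - 2234137) = 1/((3725276 + 1/(-854 + 4)) - 2234137) = 1/((3725276 + 1/(-850)) - 2234137) = 1/((3725276 - 1/850) - 2234137) = 1/(3166484599/850 - 2234137) = 1/(1267468149/850) = 850/1267468149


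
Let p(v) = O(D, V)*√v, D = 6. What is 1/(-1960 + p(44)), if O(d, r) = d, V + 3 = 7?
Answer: -245/480002 - 3*√11/960004 ≈ -0.00052078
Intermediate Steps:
V = 4 (V = -3 + 7 = 4)
p(v) = 6*√v
1/(-1960 + p(44)) = 1/(-1960 + 6*√44) = 1/(-1960 + 6*(2*√11)) = 1/(-1960 + 12*√11)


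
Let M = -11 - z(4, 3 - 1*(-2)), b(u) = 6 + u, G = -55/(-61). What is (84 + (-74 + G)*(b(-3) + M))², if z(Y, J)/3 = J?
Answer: 11595197761/3721 ≈ 3.1162e+6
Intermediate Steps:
G = 55/61 (G = -55*(-1/61) = 55/61 ≈ 0.90164)
z(Y, J) = 3*J
M = -26 (M = -11 - 3*(3 - 1*(-2)) = -11 - 3*(3 + 2) = -11 - 3*5 = -11 - 1*15 = -11 - 15 = -26)
(84 + (-74 + G)*(b(-3) + M))² = (84 + (-74 + 55/61)*((6 - 3) - 26))² = (84 - 4459*(3 - 26)/61)² = (84 - 4459/61*(-23))² = (84 + 102557/61)² = (107681/61)² = 11595197761/3721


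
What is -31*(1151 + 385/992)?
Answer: -1142177/32 ≈ -35693.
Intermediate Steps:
-31*(1151 + 385/992) = -31*1142177/992 = -1142177/32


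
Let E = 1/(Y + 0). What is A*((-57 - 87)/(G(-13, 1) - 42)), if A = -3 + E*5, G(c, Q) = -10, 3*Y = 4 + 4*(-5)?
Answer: -567/52 ≈ -10.904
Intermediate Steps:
Y = -16/3 (Y = (4 + 4*(-5))/3 = (4 - 20)/3 = (1/3)*(-16) = -16/3 ≈ -5.3333)
E = -3/16 (E = 1/(-16/3 + 0) = 1/(-16/3) = -3/16 ≈ -0.18750)
A = -63/16 (A = -3 - 3/16*5 = -3 - 15/16 = -63/16 ≈ -3.9375)
A*((-57 - 87)/(G(-13, 1) - 42)) = -63*(-57 - 87)/(16*(-10 - 42)) = -(-567)/(-52) = -(-567)*(-1)/52 = -63/16*36/13 = -567/52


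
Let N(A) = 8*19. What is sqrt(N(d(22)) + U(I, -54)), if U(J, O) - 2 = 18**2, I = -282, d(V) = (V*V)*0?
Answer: sqrt(478) ≈ 21.863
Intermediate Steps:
d(V) = 0 (d(V) = V**2*0 = 0)
N(A) = 152
U(J, O) = 326 (U(J, O) = 2 + 18**2 = 2 + 324 = 326)
sqrt(N(d(22)) + U(I, -54)) = sqrt(152 + 326) = sqrt(478)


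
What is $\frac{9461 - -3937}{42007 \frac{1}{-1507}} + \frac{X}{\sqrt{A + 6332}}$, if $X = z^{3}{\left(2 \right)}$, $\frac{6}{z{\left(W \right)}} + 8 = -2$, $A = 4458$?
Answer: $- \frac{2884398}{6001} - \frac{27 \sqrt{10790}}{1348750} \approx -480.65$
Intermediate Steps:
$z{\left(W \right)} = - \frac{3}{5}$ ($z{\left(W \right)} = \frac{6}{-8 - 2} = \frac{6}{-10} = 6 \left(- \frac{1}{10}\right) = - \frac{3}{5}$)
$X = - \frac{27}{125}$ ($X = \left(- \frac{3}{5}\right)^{3} = - \frac{27}{125} \approx -0.216$)
$\frac{9461 - -3937}{42007 \frac{1}{-1507}} + \frac{X}{\sqrt{A + 6332}} = \frac{9461 - -3937}{42007 \frac{1}{-1507}} - \frac{27}{125 \sqrt{4458 + 6332}} = \frac{9461 + 3937}{42007 \left(- \frac{1}{1507}\right)} - \frac{27}{125 \sqrt{10790}} = \frac{13398}{- \frac{42007}{1507}} - \frac{27 \frac{\sqrt{10790}}{10790}}{125} = 13398 \left(- \frac{1507}{42007}\right) - \frac{27 \sqrt{10790}}{1348750} = - \frac{2884398}{6001} - \frac{27 \sqrt{10790}}{1348750}$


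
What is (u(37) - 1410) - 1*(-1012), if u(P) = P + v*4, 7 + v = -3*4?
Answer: -437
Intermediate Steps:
v = -19 (v = -7 - 3*4 = -7 - 12 = -19)
u(P) = -76 + P (u(P) = P - 19*4 = P - 76 = -76 + P)
(u(37) - 1410) - 1*(-1012) = ((-76 + 37) - 1410) - 1*(-1012) = (-39 - 1410) + 1012 = -1449 + 1012 = -437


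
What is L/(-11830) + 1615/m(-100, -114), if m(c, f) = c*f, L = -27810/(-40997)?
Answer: 824156947/5819934120 ≈ 0.14161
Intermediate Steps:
L = 27810/40997 (L = -27810*(-1/40997) = 27810/40997 ≈ 0.67834)
L/(-11830) + 1615/m(-100, -114) = (27810/40997)/(-11830) + 1615/((-100*(-114))) = (27810/40997)*(-1/11830) + 1615/11400 = -2781/48499451 + 1615*(1/11400) = -2781/48499451 + 17/120 = 824156947/5819934120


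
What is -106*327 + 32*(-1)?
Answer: -34694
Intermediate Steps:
-106*327 + 32*(-1) = -34662 - 32 = -34694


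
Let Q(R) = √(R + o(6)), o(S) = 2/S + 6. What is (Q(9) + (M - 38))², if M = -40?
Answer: (234 - √138)²/9 ≈ 5488.5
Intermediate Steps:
o(S) = 6 + 2/S
Q(R) = √(19/3 + R) (Q(R) = √(R + (6 + 2/6)) = √(R + (6 + 2*(⅙))) = √(R + (6 + ⅓)) = √(R + 19/3) = √(19/3 + R))
(Q(9) + (M - 38))² = (√(57 + 9*9)/3 + (-40 - 38))² = (√(57 + 81)/3 - 78)² = (√138/3 - 78)² = (-78 + √138/3)²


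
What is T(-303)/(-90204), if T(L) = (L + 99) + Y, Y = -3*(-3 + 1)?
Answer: 33/15034 ≈ 0.0021950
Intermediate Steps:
Y = 6 (Y = -3*(-2) = 6)
T(L) = 105 + L (T(L) = (L + 99) + 6 = (99 + L) + 6 = 105 + L)
T(-303)/(-90204) = (105 - 303)/(-90204) = -198*(-1/90204) = 33/15034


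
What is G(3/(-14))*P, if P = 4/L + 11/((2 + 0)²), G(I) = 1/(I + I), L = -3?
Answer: -119/36 ≈ -3.3056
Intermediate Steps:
G(I) = 1/(2*I)
P = 17/12 (P = 4/(-3) + 11/((2 + 0)²) = 4*(-⅓) + 11/(2²) = -4/3 + 11/4 = 17/12 ≈ 1.4167)
G(3/(-14))*P = (1/(2*((3/(-14)))))*(17/12) = (1/(2*((3*(-1/14)))))*(17/12) = (1/(2*(-3/14)))*(17/12) = ((½)*(-14/3))*(17/12) = -7/3*17/12 = -119/36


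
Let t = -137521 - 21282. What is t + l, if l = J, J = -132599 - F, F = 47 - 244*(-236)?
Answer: -349033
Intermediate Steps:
F = 57631 (F = 47 + 57584 = 57631)
t = -158803
J = -190230 (J = -132599 - 1*57631 = -132599 - 57631 = -190230)
l = -190230
t + l = -158803 - 190230 = -349033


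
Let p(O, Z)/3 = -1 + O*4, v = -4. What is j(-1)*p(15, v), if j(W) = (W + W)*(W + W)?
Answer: 708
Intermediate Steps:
p(O, Z) = -3 + 12*O (p(O, Z) = 3*(-1 + O*4) = 3*(-1 + 4*O) = -3 + 12*O)
j(W) = 4*W² (j(W) = (2*W)*(2*W) = 4*W²)
j(-1)*p(15, v) = (4*(-1)²)*(-3 + 12*15) = (4*1)*(-3 + 180) = 4*177 = 708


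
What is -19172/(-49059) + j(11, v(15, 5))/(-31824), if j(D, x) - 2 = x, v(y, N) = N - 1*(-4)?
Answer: 67732231/173472624 ≈ 0.39045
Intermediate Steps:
v(y, N) = 4 + N (v(y, N) = N + 4 = 4 + N)
j(D, x) = 2 + x
-19172/(-49059) + j(11, v(15, 5))/(-31824) = -19172/(-49059) + (2 + (4 + 5))/(-31824) = -19172*(-1/49059) + (2 + 9)*(-1/31824) = 19172/49059 + 11*(-1/31824) = 19172/49059 - 11/31824 = 67732231/173472624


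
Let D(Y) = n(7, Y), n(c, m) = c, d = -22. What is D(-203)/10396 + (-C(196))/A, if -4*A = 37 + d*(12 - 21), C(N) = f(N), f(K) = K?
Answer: 8152109/2443060 ≈ 3.3368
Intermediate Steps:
C(N) = N
D(Y) = 7
A = -235/4 (A = -(37 - 22*(12 - 21))/4 = -(37 - 22*(-9))/4 = -(37 + 198)/4 = -¼*235 = -235/4 ≈ -58.750)
D(-203)/10396 + (-C(196))/A = 7/10396 + (-1*196)/(-235/4) = 7*(1/10396) - 196*(-4/235) = 7/10396 + 784/235 = 8152109/2443060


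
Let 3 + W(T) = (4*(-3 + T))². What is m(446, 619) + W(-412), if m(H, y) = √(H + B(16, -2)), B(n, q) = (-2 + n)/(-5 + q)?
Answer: 2755597 + 2*√111 ≈ 2.7556e+6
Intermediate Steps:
B(n, q) = (-2 + n)/(-5 + q)
m(H, y) = √(-2 + H) (m(H, y) = √(H + (-2 + 16)/(-5 - 2)) = √(H + 14/(-7)) = √(H - ⅐*14) = √(H - 2) = √(-2 + H))
W(T) = -3 + (-12 + 4*T)² (W(T) = -3 + (4*(-3 + T))² = -3 + (-12 + 4*T)²)
m(446, 619) + W(-412) = √(-2 + 446) + (-3 + 16*(-3 - 412)²) = √444 + (-3 + 16*(-415)²) = 2*√111 + (-3 + 16*172225) = 2*√111 + (-3 + 2755600) = 2*√111 + 2755597 = 2755597 + 2*√111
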